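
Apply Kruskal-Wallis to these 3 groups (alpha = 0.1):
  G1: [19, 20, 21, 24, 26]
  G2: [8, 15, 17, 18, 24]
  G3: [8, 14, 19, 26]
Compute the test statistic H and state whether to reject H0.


Step 1: Combine all N = 14 observations and assign midranks.
sorted (value, group, rank): (8,G2,1.5), (8,G3,1.5), (14,G3,3), (15,G2,4), (17,G2,5), (18,G2,6), (19,G1,7.5), (19,G3,7.5), (20,G1,9), (21,G1,10), (24,G1,11.5), (24,G2,11.5), (26,G1,13.5), (26,G3,13.5)
Step 2: Sum ranks within each group.
R_1 = 51.5 (n_1 = 5)
R_2 = 28 (n_2 = 5)
R_3 = 25.5 (n_3 = 4)
Step 3: H = 12/(N(N+1)) * sum(R_i^2/n_i) - 3(N+1)
     = 12/(14*15) * (51.5^2/5 + 28^2/5 + 25.5^2/4) - 3*15
     = 0.057143 * 849.812 - 45
     = 3.560714.
Step 4: Ties present; correction factor C = 1 - 24/(14^3 - 14) = 0.991209. Corrected H = 3.560714 / 0.991209 = 3.592295.
Step 5: Under H0, H ~ chi^2(2); p-value = 0.165937.
Step 6: alpha = 0.1. fail to reject H0.

H = 3.5923, df = 2, p = 0.165937, fail to reject H0.


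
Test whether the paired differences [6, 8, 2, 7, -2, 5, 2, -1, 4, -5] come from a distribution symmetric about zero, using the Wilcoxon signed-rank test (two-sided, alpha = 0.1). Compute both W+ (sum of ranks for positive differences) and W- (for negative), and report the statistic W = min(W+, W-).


Step 1: Drop any zero differences (none here) and take |d_i|.
|d| = [6, 8, 2, 7, 2, 5, 2, 1, 4, 5]
Step 2: Midrank |d_i| (ties get averaged ranks).
ranks: |6|->8, |8|->10, |2|->3, |7|->9, |2|->3, |5|->6.5, |2|->3, |1|->1, |4|->5, |5|->6.5
Step 3: Attach original signs; sum ranks with positive sign and with negative sign.
W+ = 8 + 10 + 3 + 9 + 6.5 + 3 + 5 = 44.5
W- = 3 + 1 + 6.5 = 10.5
(Check: W+ + W- = 55 should equal n(n+1)/2 = 55.)
Step 4: Test statistic W = min(W+, W-) = 10.5.
Step 5: Ties in |d|, so use the tie-corrected normal approximation.
        E[W] = n(n+1)/4 = 10*11/4 = 27.5.
        Tie groups: |d|=2 (t=3), |d|=5 (t=2); sum(t^3 - t) = 30.
        Var[W] = n(n+1)(2n+1)/24 - sum(t^3-t)/48 = 2310/24 - 30/48 = 95.625.
        z = (W - E[W]) / sqrt(Var[W]) = (10.5 - 27.5) / 9.7788 = -1.7385.
        Two-sided p = 2*Phi(z) = 0.082131.
Step 6: alpha = 0.1. reject H0.

W+ = 44.5, W- = 10.5, W = min = 10.5, p = 0.082131, reject H0.


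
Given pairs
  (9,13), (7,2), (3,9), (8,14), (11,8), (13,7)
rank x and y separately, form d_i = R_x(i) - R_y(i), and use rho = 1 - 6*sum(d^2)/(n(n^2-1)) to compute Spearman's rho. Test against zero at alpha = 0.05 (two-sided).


Step 1: Rank x and y separately (midranks; no ties here).
rank(x): 9->4, 7->2, 3->1, 8->3, 11->5, 13->6
rank(y): 13->5, 2->1, 9->4, 14->6, 8->3, 7->2
Step 2: d_i = R_x(i) - R_y(i); compute d_i^2.
  (4-5)^2=1, (2-1)^2=1, (1-4)^2=9, (3-6)^2=9, (5-3)^2=4, (6-2)^2=16
sum(d^2) = 40.
Step 3: rho = 1 - 6*40 / (6*(6^2 - 1)) = 1 - 240/210 = -0.142857.
Step 4: Under H0, t = rho * sqrt((n-2)/(1-rho^2)) = -0.2887 ~ t(4).
Step 5: Two-sided p-value from the t-distribution with 4 df = 0.787172.
Step 6: alpha = 0.05. fail to reject H0.

rho = -0.1429, p = 0.787172, fail to reject H0 at alpha = 0.05.


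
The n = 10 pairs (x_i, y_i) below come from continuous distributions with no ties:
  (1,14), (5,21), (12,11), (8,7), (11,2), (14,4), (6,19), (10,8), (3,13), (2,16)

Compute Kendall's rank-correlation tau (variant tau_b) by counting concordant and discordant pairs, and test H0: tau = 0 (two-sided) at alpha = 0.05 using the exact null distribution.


Step 1: Enumerate the 45 unordered pairs (i,j) with i<j and classify each by sign(x_j-x_i) * sign(y_j-y_i).
  (1,2):dx=+4,dy=+7->C; (1,3):dx=+11,dy=-3->D; (1,4):dx=+7,dy=-7->D; (1,5):dx=+10,dy=-12->D
  (1,6):dx=+13,dy=-10->D; (1,7):dx=+5,dy=+5->C; (1,8):dx=+9,dy=-6->D; (1,9):dx=+2,dy=-1->D
  (1,10):dx=+1,dy=+2->C; (2,3):dx=+7,dy=-10->D; (2,4):dx=+3,dy=-14->D; (2,5):dx=+6,dy=-19->D
  (2,6):dx=+9,dy=-17->D; (2,7):dx=+1,dy=-2->D; (2,8):dx=+5,dy=-13->D; (2,9):dx=-2,dy=-8->C
  (2,10):dx=-3,dy=-5->C; (3,4):dx=-4,dy=-4->C; (3,5):dx=-1,dy=-9->C; (3,6):dx=+2,dy=-7->D
  (3,7):dx=-6,dy=+8->D; (3,8):dx=-2,dy=-3->C; (3,9):dx=-9,dy=+2->D; (3,10):dx=-10,dy=+5->D
  (4,5):dx=+3,dy=-5->D; (4,6):dx=+6,dy=-3->D; (4,7):dx=-2,dy=+12->D; (4,8):dx=+2,dy=+1->C
  (4,9):dx=-5,dy=+6->D; (4,10):dx=-6,dy=+9->D; (5,6):dx=+3,dy=+2->C; (5,7):dx=-5,dy=+17->D
  (5,8):dx=-1,dy=+6->D; (5,9):dx=-8,dy=+11->D; (5,10):dx=-9,dy=+14->D; (6,7):dx=-8,dy=+15->D
  (6,8):dx=-4,dy=+4->D; (6,9):dx=-11,dy=+9->D; (6,10):dx=-12,dy=+12->D; (7,8):dx=+4,dy=-11->D
  (7,9):dx=-3,dy=-6->C; (7,10):dx=-4,dy=-3->C; (8,9):dx=-7,dy=+5->D; (8,10):dx=-8,dy=+8->D
  (9,10):dx=-1,dy=+3->D
Step 2: C = 12, D = 33, total pairs = 45.
Step 3: tau = (C - D)/(n(n-1)/2) = (12 - 33)/45 = -0.466667.
Step 4: Exact two-sided p-value (enumerate n! = 3628800 permutations of y under H0): p = 0.072550.
Step 5: alpha = 0.05. fail to reject H0.

tau_b = -0.4667 (C=12, D=33), p = 0.072550, fail to reject H0.


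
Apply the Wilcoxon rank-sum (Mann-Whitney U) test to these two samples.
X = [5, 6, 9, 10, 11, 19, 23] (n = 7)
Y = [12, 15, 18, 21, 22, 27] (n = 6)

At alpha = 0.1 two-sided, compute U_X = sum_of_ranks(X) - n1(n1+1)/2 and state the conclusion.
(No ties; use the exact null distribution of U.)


Step 1: Combine and sort all 13 observations; assign midranks.
sorted (value, group): (5,X), (6,X), (9,X), (10,X), (11,X), (12,Y), (15,Y), (18,Y), (19,X), (21,Y), (22,Y), (23,X), (27,Y)
ranks: 5->1, 6->2, 9->3, 10->4, 11->5, 12->6, 15->7, 18->8, 19->9, 21->10, 22->11, 23->12, 27->13
Step 2: Rank sum for X: R1 = 1 + 2 + 3 + 4 + 5 + 9 + 12 = 36.
Step 3: U_X = R1 - n1(n1+1)/2 = 36 - 7*8/2 = 36 - 28 = 8.
       U_Y = n1*n2 - U_X = 42 - 8 = 34.
Step 4: No ties, so the exact null distribution of U (based on enumerating the C(13,7) = 1716 equally likely rank assignments) gives the two-sided p-value.
Step 5: p-value = 0.073427; compare to alpha = 0.1. reject H0.

U_X = 8, p = 0.073427, reject H0 at alpha = 0.1.


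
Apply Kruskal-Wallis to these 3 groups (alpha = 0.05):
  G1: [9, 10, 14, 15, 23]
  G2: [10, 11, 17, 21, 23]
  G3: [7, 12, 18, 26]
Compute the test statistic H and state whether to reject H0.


Step 1: Combine all N = 14 observations and assign midranks.
sorted (value, group, rank): (7,G3,1), (9,G1,2), (10,G1,3.5), (10,G2,3.5), (11,G2,5), (12,G3,6), (14,G1,7), (15,G1,8), (17,G2,9), (18,G3,10), (21,G2,11), (23,G1,12.5), (23,G2,12.5), (26,G3,14)
Step 2: Sum ranks within each group.
R_1 = 33 (n_1 = 5)
R_2 = 41 (n_2 = 5)
R_3 = 31 (n_3 = 4)
Step 3: H = 12/(N(N+1)) * sum(R_i^2/n_i) - 3(N+1)
     = 12/(14*15) * (33^2/5 + 41^2/5 + 31^2/4) - 3*15
     = 0.057143 * 794.25 - 45
     = 0.385714.
Step 4: Ties present; correction factor C = 1 - 12/(14^3 - 14) = 0.995604. Corrected H = 0.385714 / 0.995604 = 0.387417.
Step 5: Under H0, H ~ chi^2(2); p-value = 0.823898.
Step 6: alpha = 0.05. fail to reject H0.

H = 0.3874, df = 2, p = 0.823898, fail to reject H0.


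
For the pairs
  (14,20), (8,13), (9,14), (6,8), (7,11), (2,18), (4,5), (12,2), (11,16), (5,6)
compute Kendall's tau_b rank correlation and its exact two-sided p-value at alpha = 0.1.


Step 1: Enumerate the 45 unordered pairs (i,j) with i<j and classify each by sign(x_j-x_i) * sign(y_j-y_i).
  (1,2):dx=-6,dy=-7->C; (1,3):dx=-5,dy=-6->C; (1,4):dx=-8,dy=-12->C; (1,5):dx=-7,dy=-9->C
  (1,6):dx=-12,dy=-2->C; (1,7):dx=-10,dy=-15->C; (1,8):dx=-2,dy=-18->C; (1,9):dx=-3,dy=-4->C
  (1,10):dx=-9,dy=-14->C; (2,3):dx=+1,dy=+1->C; (2,4):dx=-2,dy=-5->C; (2,5):dx=-1,dy=-2->C
  (2,6):dx=-6,dy=+5->D; (2,7):dx=-4,dy=-8->C; (2,8):dx=+4,dy=-11->D; (2,9):dx=+3,dy=+3->C
  (2,10):dx=-3,dy=-7->C; (3,4):dx=-3,dy=-6->C; (3,5):dx=-2,dy=-3->C; (3,6):dx=-7,dy=+4->D
  (3,7):dx=-5,dy=-9->C; (3,8):dx=+3,dy=-12->D; (3,9):dx=+2,dy=+2->C; (3,10):dx=-4,dy=-8->C
  (4,5):dx=+1,dy=+3->C; (4,6):dx=-4,dy=+10->D; (4,7):dx=-2,dy=-3->C; (4,8):dx=+6,dy=-6->D
  (4,9):dx=+5,dy=+8->C; (4,10):dx=-1,dy=-2->C; (5,6):dx=-5,dy=+7->D; (5,7):dx=-3,dy=-6->C
  (5,8):dx=+5,dy=-9->D; (5,9):dx=+4,dy=+5->C; (5,10):dx=-2,dy=-5->C; (6,7):dx=+2,dy=-13->D
  (6,8):dx=+10,dy=-16->D; (6,9):dx=+9,dy=-2->D; (6,10):dx=+3,dy=-12->D; (7,8):dx=+8,dy=-3->D
  (7,9):dx=+7,dy=+11->C; (7,10):dx=+1,dy=+1->C; (8,9):dx=-1,dy=+14->D; (8,10):dx=-7,dy=+4->D
  (9,10):dx=-6,dy=-10->C
Step 2: C = 30, D = 15, total pairs = 45.
Step 3: tau = (C - D)/(n(n-1)/2) = (30 - 15)/45 = 0.333333.
Step 4: Exact two-sided p-value (enumerate n! = 3628800 permutations of y under H0): p = 0.216373.
Step 5: alpha = 0.1. fail to reject H0.

tau_b = 0.3333 (C=30, D=15), p = 0.216373, fail to reject H0.


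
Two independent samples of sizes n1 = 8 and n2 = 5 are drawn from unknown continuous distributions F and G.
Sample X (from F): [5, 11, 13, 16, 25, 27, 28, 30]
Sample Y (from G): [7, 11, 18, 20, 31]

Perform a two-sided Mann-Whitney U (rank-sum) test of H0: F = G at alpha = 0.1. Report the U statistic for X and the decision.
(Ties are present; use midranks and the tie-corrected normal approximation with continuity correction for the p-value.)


Step 1: Combine and sort all 13 observations; assign midranks.
sorted (value, group): (5,X), (7,Y), (11,X), (11,Y), (13,X), (16,X), (18,Y), (20,Y), (25,X), (27,X), (28,X), (30,X), (31,Y)
ranks: 5->1, 7->2, 11->3.5, 11->3.5, 13->5, 16->6, 18->7, 20->8, 25->9, 27->10, 28->11, 30->12, 31->13
Step 2: Rank sum for X: R1 = 1 + 3.5 + 5 + 6 + 9 + 10 + 11 + 12 = 57.5.
Step 3: U_X = R1 - n1(n1+1)/2 = 57.5 - 8*9/2 = 57.5 - 36 = 21.5.
       U_Y = n1*n2 - U_X = 40 - 21.5 = 18.5.
Step 4: Ties are present, so use the tie-corrected normal approximation (with continuity correction) for the p-value.
Step 5: p-value = 0.883458; compare to alpha = 0.1. fail to reject H0.

U_X = 21.5, p = 0.883458, fail to reject H0 at alpha = 0.1.


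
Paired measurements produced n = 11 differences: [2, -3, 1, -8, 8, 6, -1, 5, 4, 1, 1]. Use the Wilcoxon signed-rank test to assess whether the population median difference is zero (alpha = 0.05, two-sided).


Step 1: Drop any zero differences (none here) and take |d_i|.
|d| = [2, 3, 1, 8, 8, 6, 1, 5, 4, 1, 1]
Step 2: Midrank |d_i| (ties get averaged ranks).
ranks: |2|->5, |3|->6, |1|->2.5, |8|->10.5, |8|->10.5, |6|->9, |1|->2.5, |5|->8, |4|->7, |1|->2.5, |1|->2.5
Step 3: Attach original signs; sum ranks with positive sign and with negative sign.
W+ = 5 + 2.5 + 10.5 + 9 + 8 + 7 + 2.5 + 2.5 = 47
W- = 6 + 10.5 + 2.5 = 19
(Check: W+ + W- = 66 should equal n(n+1)/2 = 66.)
Step 4: Test statistic W = min(W+, W-) = 19.
Step 5: Ties in |d|, so use the tie-corrected normal approximation.
        E[W] = n(n+1)/4 = 11*12/4 = 33.
        Tie groups: |d|=1 (t=4), |d|=8 (t=2); sum(t^3 - t) = 66.
        Var[W] = n(n+1)(2n+1)/24 - sum(t^3-t)/48 = 3036/24 - 66/48 = 125.125.
        z = (W - E[W]) / sqrt(Var[W]) = (19 - 33) / 11.1859 = -1.2516.
        Two-sided p = 2*Phi(z) = 0.210726.
Step 6: alpha = 0.05. fail to reject H0.

W+ = 47, W- = 19, W = min = 19, p = 0.210726, fail to reject H0.


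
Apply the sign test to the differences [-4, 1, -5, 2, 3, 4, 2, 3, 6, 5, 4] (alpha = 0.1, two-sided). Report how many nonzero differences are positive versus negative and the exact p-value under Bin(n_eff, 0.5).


Step 1: Discard zero differences. Original n = 11; n_eff = number of nonzero differences = 11.
Nonzero differences (with sign): -4, +1, -5, +2, +3, +4, +2, +3, +6, +5, +4
Step 2: Count signs: positive = 9, negative = 2.
Step 3: Under H0: P(positive) = 0.5, so the number of positives S ~ Bin(11, 0.5).
Step 4: Two-sided exact p-value = sum of Bin(11,0.5) probabilities at or below the observed probability = 0.065430.
Step 5: alpha = 0.1. reject H0.

n_eff = 11, pos = 9, neg = 2, p = 0.065430, reject H0.


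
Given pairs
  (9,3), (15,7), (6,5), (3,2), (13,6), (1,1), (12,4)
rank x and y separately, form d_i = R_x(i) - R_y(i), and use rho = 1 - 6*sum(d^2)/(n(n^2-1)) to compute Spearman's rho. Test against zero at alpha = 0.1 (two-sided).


Step 1: Rank x and y separately (midranks; no ties here).
rank(x): 9->4, 15->7, 6->3, 3->2, 13->6, 1->1, 12->5
rank(y): 3->3, 7->7, 5->5, 2->2, 6->6, 1->1, 4->4
Step 2: d_i = R_x(i) - R_y(i); compute d_i^2.
  (4-3)^2=1, (7-7)^2=0, (3-5)^2=4, (2-2)^2=0, (6-6)^2=0, (1-1)^2=0, (5-4)^2=1
sum(d^2) = 6.
Step 3: rho = 1 - 6*6 / (7*(7^2 - 1)) = 1 - 36/336 = 0.892857.
Step 4: Under H0, t = rho * sqrt((n-2)/(1-rho^2)) = 4.4333 ~ t(5).
Step 5: Two-sided p-value from the t-distribution with 5 df = 0.006807.
Step 6: alpha = 0.1. reject H0.

rho = 0.8929, p = 0.006807, reject H0 at alpha = 0.1.


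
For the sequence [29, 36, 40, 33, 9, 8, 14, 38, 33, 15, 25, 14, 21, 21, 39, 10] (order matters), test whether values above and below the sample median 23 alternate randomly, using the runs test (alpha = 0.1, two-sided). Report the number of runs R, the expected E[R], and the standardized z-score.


Step 1: Compute median = 23; label A = above, B = below.
Labels in order: AAAABBBAABABBBAB  (n_A = 8, n_B = 8)
Step 2: Count runs R = 8.
Step 3: Under H0 (random ordering), E[R] = 2*n_A*n_B/(n_A+n_B) + 1 = 2*8*8/16 + 1 = 9.0000.
        Var[R] = 2*n_A*n_B*(2*n_A*n_B - n_A - n_B) / ((n_A+n_B)^2 * (n_A+n_B-1)) = 14336/3840 = 3.7333.
        SD[R] = 1.9322.
Step 4: Continuity-corrected z = (R + 0.5 - E[R]) / SD[R] = (8 + 0.5 - 9.0000) / 1.9322 = -0.2588.
Step 5: Two-sided p-value via normal approximation = 2*(1 - Phi(|z|)) = 0.795809.
Step 6: alpha = 0.1. fail to reject H0.

R = 8, z = -0.2588, p = 0.795809, fail to reject H0.


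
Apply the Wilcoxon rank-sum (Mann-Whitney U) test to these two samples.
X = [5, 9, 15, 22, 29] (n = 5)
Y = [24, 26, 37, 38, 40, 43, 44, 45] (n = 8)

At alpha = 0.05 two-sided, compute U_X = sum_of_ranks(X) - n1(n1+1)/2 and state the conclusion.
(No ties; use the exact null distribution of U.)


Step 1: Combine and sort all 13 observations; assign midranks.
sorted (value, group): (5,X), (9,X), (15,X), (22,X), (24,Y), (26,Y), (29,X), (37,Y), (38,Y), (40,Y), (43,Y), (44,Y), (45,Y)
ranks: 5->1, 9->2, 15->3, 22->4, 24->5, 26->6, 29->7, 37->8, 38->9, 40->10, 43->11, 44->12, 45->13
Step 2: Rank sum for X: R1 = 1 + 2 + 3 + 4 + 7 = 17.
Step 3: U_X = R1 - n1(n1+1)/2 = 17 - 5*6/2 = 17 - 15 = 2.
       U_Y = n1*n2 - U_X = 40 - 2 = 38.
Step 4: No ties, so the exact null distribution of U (based on enumerating the C(13,5) = 1287 equally likely rank assignments) gives the two-sided p-value.
Step 5: p-value = 0.006216; compare to alpha = 0.05. reject H0.

U_X = 2, p = 0.006216, reject H0 at alpha = 0.05.


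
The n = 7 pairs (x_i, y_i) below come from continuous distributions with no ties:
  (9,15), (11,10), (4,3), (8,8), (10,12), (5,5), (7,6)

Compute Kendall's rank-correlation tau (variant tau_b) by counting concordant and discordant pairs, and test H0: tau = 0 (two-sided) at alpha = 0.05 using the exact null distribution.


Step 1: Enumerate the 21 unordered pairs (i,j) with i<j and classify each by sign(x_j-x_i) * sign(y_j-y_i).
  (1,2):dx=+2,dy=-5->D; (1,3):dx=-5,dy=-12->C; (1,4):dx=-1,dy=-7->C; (1,5):dx=+1,dy=-3->D
  (1,6):dx=-4,dy=-10->C; (1,7):dx=-2,dy=-9->C; (2,3):dx=-7,dy=-7->C; (2,4):dx=-3,dy=-2->C
  (2,5):dx=-1,dy=+2->D; (2,6):dx=-6,dy=-5->C; (2,7):dx=-4,dy=-4->C; (3,4):dx=+4,dy=+5->C
  (3,5):dx=+6,dy=+9->C; (3,6):dx=+1,dy=+2->C; (3,7):dx=+3,dy=+3->C; (4,5):dx=+2,dy=+4->C
  (4,6):dx=-3,dy=-3->C; (4,7):dx=-1,dy=-2->C; (5,6):dx=-5,dy=-7->C; (5,7):dx=-3,dy=-6->C
  (6,7):dx=+2,dy=+1->C
Step 2: C = 18, D = 3, total pairs = 21.
Step 3: tau = (C - D)/(n(n-1)/2) = (18 - 3)/21 = 0.714286.
Step 4: Exact two-sided p-value (enumerate n! = 5040 permutations of y under H0): p = 0.030159.
Step 5: alpha = 0.05. reject H0.

tau_b = 0.7143 (C=18, D=3), p = 0.030159, reject H0.


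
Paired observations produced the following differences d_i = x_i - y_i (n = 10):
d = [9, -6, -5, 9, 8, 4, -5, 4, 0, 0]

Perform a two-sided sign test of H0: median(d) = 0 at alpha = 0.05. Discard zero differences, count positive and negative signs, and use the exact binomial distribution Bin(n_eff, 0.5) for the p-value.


Step 1: Discard zero differences. Original n = 10; n_eff = number of nonzero differences = 8.
Nonzero differences (with sign): +9, -6, -5, +9, +8, +4, -5, +4
Step 2: Count signs: positive = 5, negative = 3.
Step 3: Under H0: P(positive) = 0.5, so the number of positives S ~ Bin(8, 0.5).
Step 4: Two-sided exact p-value = sum of Bin(8,0.5) probabilities at or below the observed probability = 0.726562.
Step 5: alpha = 0.05. fail to reject H0.

n_eff = 8, pos = 5, neg = 3, p = 0.726562, fail to reject H0.


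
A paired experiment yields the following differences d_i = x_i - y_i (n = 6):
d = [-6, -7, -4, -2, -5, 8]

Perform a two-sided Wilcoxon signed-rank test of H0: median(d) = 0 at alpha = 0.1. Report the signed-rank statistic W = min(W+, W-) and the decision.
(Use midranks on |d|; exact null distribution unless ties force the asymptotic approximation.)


Step 1: Drop any zero differences (none here) and take |d_i|.
|d| = [6, 7, 4, 2, 5, 8]
Step 2: Midrank |d_i| (ties get averaged ranks).
ranks: |6|->4, |7|->5, |4|->2, |2|->1, |5|->3, |8|->6
Step 3: Attach original signs; sum ranks with positive sign and with negative sign.
W+ = 6 = 6
W- = 4 + 5 + 2 + 1 + 3 = 15
(Check: W+ + W- = 21 should equal n(n+1)/2 = 21.)
Step 4: Test statistic W = min(W+, W-) = 6.
Step 5: No ties, so the exact null distribution over the 2^6 = 64 sign assignments gives the two-sided p-value = 0.437500.
Step 6: alpha = 0.1. fail to reject H0.

W+ = 6, W- = 15, W = min = 6, p = 0.437500, fail to reject H0.


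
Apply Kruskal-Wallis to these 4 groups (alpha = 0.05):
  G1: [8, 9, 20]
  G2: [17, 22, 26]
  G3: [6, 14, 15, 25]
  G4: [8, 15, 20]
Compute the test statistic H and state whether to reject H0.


Step 1: Combine all N = 13 observations and assign midranks.
sorted (value, group, rank): (6,G3,1), (8,G1,2.5), (8,G4,2.5), (9,G1,4), (14,G3,5), (15,G3,6.5), (15,G4,6.5), (17,G2,8), (20,G1,9.5), (20,G4,9.5), (22,G2,11), (25,G3,12), (26,G2,13)
Step 2: Sum ranks within each group.
R_1 = 16 (n_1 = 3)
R_2 = 32 (n_2 = 3)
R_3 = 24.5 (n_3 = 4)
R_4 = 18.5 (n_4 = 3)
Step 3: H = 12/(N(N+1)) * sum(R_i^2/n_i) - 3(N+1)
     = 12/(13*14) * (16^2/3 + 32^2/3 + 24.5^2/4 + 18.5^2/3) - 3*14
     = 0.065934 * 690.812 - 42
     = 3.548077.
Step 4: Ties present; correction factor C = 1 - 18/(13^3 - 13) = 0.991758. Corrected H = 3.548077 / 0.991758 = 3.577562.
Step 5: Under H0, H ~ chi^2(3); p-value = 0.310841.
Step 6: alpha = 0.05. fail to reject H0.

H = 3.5776, df = 3, p = 0.310841, fail to reject H0.


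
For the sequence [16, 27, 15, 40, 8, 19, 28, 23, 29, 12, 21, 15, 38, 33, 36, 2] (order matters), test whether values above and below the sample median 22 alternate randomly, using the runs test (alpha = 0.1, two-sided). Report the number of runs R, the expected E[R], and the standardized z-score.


Step 1: Compute median = 22; label A = above, B = below.
Labels in order: BABABBAAABBBAAAB  (n_A = 8, n_B = 8)
Step 2: Count runs R = 9.
Step 3: Under H0 (random ordering), E[R] = 2*n_A*n_B/(n_A+n_B) + 1 = 2*8*8/16 + 1 = 9.0000.
        Var[R] = 2*n_A*n_B*(2*n_A*n_B - n_A - n_B) / ((n_A+n_B)^2 * (n_A+n_B-1)) = 14336/3840 = 3.7333.
        SD[R] = 1.9322.
Step 4: R = E[R], so z = 0 with no continuity correction.
Step 5: Two-sided p-value via normal approximation = 2*(1 - Phi(|z|)) = 1.000000.
Step 6: alpha = 0.1. fail to reject H0.

R = 9, z = 0.0000, p = 1.000000, fail to reject H0.


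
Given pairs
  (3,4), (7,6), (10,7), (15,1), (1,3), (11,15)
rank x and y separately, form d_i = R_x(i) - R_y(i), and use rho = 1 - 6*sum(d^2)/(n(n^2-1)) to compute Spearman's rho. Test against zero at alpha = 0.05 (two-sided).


Step 1: Rank x and y separately (midranks; no ties here).
rank(x): 3->2, 7->3, 10->4, 15->6, 1->1, 11->5
rank(y): 4->3, 6->4, 7->5, 1->1, 3->2, 15->6
Step 2: d_i = R_x(i) - R_y(i); compute d_i^2.
  (2-3)^2=1, (3-4)^2=1, (4-5)^2=1, (6-1)^2=25, (1-2)^2=1, (5-6)^2=1
sum(d^2) = 30.
Step 3: rho = 1 - 6*30 / (6*(6^2 - 1)) = 1 - 180/210 = 0.142857.
Step 4: Under H0, t = rho * sqrt((n-2)/(1-rho^2)) = 0.2887 ~ t(4).
Step 5: Two-sided p-value from the t-distribution with 4 df = 0.787172.
Step 6: alpha = 0.05. fail to reject H0.

rho = 0.1429, p = 0.787172, fail to reject H0 at alpha = 0.05.


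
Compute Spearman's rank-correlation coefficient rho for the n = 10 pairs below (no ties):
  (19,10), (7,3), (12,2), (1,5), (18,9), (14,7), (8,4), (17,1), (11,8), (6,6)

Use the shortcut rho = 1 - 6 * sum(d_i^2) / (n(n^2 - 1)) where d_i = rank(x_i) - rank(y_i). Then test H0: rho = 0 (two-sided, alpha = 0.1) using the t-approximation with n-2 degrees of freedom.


Step 1: Rank x and y separately (midranks; no ties here).
rank(x): 19->10, 7->3, 12->6, 1->1, 18->9, 14->7, 8->4, 17->8, 11->5, 6->2
rank(y): 10->10, 3->3, 2->2, 5->5, 9->9, 7->7, 4->4, 1->1, 8->8, 6->6
Step 2: d_i = R_x(i) - R_y(i); compute d_i^2.
  (10-10)^2=0, (3-3)^2=0, (6-2)^2=16, (1-5)^2=16, (9-9)^2=0, (7-7)^2=0, (4-4)^2=0, (8-1)^2=49, (5-8)^2=9, (2-6)^2=16
sum(d^2) = 106.
Step 3: rho = 1 - 6*106 / (10*(10^2 - 1)) = 1 - 636/990 = 0.357576.
Step 4: Under H0, t = rho * sqrt((n-2)/(1-rho^2)) = 1.0830 ~ t(8).
Step 5: Two-sided p-value from the t-distribution with 8 df = 0.310376.
Step 6: alpha = 0.1. fail to reject H0.

rho = 0.3576, p = 0.310376, fail to reject H0 at alpha = 0.1.


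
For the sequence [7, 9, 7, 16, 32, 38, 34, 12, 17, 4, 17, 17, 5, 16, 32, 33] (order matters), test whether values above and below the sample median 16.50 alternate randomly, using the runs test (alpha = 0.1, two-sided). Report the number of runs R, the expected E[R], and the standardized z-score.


Step 1: Compute median = 16.50; label A = above, B = below.
Labels in order: BBBBAAABABAABBAA  (n_A = 8, n_B = 8)
Step 2: Count runs R = 8.
Step 3: Under H0 (random ordering), E[R] = 2*n_A*n_B/(n_A+n_B) + 1 = 2*8*8/16 + 1 = 9.0000.
        Var[R] = 2*n_A*n_B*(2*n_A*n_B - n_A - n_B) / ((n_A+n_B)^2 * (n_A+n_B-1)) = 14336/3840 = 3.7333.
        SD[R] = 1.9322.
Step 4: Continuity-corrected z = (R + 0.5 - E[R]) / SD[R] = (8 + 0.5 - 9.0000) / 1.9322 = -0.2588.
Step 5: Two-sided p-value via normal approximation = 2*(1 - Phi(|z|)) = 0.795809.
Step 6: alpha = 0.1. fail to reject H0.

R = 8, z = -0.2588, p = 0.795809, fail to reject H0.


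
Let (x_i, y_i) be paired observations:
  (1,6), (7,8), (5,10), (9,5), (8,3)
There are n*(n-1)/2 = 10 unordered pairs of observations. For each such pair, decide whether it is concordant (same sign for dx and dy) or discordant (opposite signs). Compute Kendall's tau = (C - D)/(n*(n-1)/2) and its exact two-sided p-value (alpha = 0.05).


Step 1: Enumerate the 10 unordered pairs (i,j) with i<j and classify each by sign(x_j-x_i) * sign(y_j-y_i).
  (1,2):dx=+6,dy=+2->C; (1,3):dx=+4,dy=+4->C; (1,4):dx=+8,dy=-1->D; (1,5):dx=+7,dy=-3->D
  (2,3):dx=-2,dy=+2->D; (2,4):dx=+2,dy=-3->D; (2,5):dx=+1,dy=-5->D; (3,4):dx=+4,dy=-5->D
  (3,5):dx=+3,dy=-7->D; (4,5):dx=-1,dy=-2->C
Step 2: C = 3, D = 7, total pairs = 10.
Step 3: tau = (C - D)/(n(n-1)/2) = (3 - 7)/10 = -0.400000.
Step 4: Exact two-sided p-value (enumerate n! = 120 permutations of y under H0): p = 0.483333.
Step 5: alpha = 0.05. fail to reject H0.

tau_b = -0.4000 (C=3, D=7), p = 0.483333, fail to reject H0.


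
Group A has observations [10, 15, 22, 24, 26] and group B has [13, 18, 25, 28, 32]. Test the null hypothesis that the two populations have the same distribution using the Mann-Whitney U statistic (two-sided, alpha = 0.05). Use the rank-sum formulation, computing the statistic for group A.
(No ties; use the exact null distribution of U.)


Step 1: Combine and sort all 10 observations; assign midranks.
sorted (value, group): (10,X), (13,Y), (15,X), (18,Y), (22,X), (24,X), (25,Y), (26,X), (28,Y), (32,Y)
ranks: 10->1, 13->2, 15->3, 18->4, 22->5, 24->6, 25->7, 26->8, 28->9, 32->10
Step 2: Rank sum for X: R1 = 1 + 3 + 5 + 6 + 8 = 23.
Step 3: U_X = R1 - n1(n1+1)/2 = 23 - 5*6/2 = 23 - 15 = 8.
       U_Y = n1*n2 - U_X = 25 - 8 = 17.
Step 4: No ties, so the exact null distribution of U (based on enumerating the C(10,5) = 252 equally likely rank assignments) gives the two-sided p-value.
Step 5: p-value = 0.420635; compare to alpha = 0.05. fail to reject H0.

U_X = 8, p = 0.420635, fail to reject H0 at alpha = 0.05.


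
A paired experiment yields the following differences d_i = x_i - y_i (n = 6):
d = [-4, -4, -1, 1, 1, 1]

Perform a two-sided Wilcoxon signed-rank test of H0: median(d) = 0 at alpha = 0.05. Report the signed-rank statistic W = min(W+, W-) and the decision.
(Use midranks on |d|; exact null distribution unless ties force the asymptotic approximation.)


Step 1: Drop any zero differences (none here) and take |d_i|.
|d| = [4, 4, 1, 1, 1, 1]
Step 2: Midrank |d_i| (ties get averaged ranks).
ranks: |4|->5.5, |4|->5.5, |1|->2.5, |1|->2.5, |1|->2.5, |1|->2.5
Step 3: Attach original signs; sum ranks with positive sign and with negative sign.
W+ = 2.5 + 2.5 + 2.5 = 7.5
W- = 5.5 + 5.5 + 2.5 = 13.5
(Check: W+ + W- = 21 should equal n(n+1)/2 = 21.)
Step 4: Test statistic W = min(W+, W-) = 7.5.
Step 5: Ties in |d|, so use the tie-corrected normal approximation.
        E[W] = n(n+1)/4 = 6*7/4 = 10.5.
        Tie groups: |d|=1 (t=4), |d|=4 (t=2); sum(t^3 - t) = 66.
        Var[W] = n(n+1)(2n+1)/24 - sum(t^3-t)/48 = 546/24 - 66/48 = 21.375.
        z = (W - E[W]) / sqrt(Var[W]) = (7.5 - 10.5) / 4.6233 = -0.6489.
        Two-sided p = 2*Phi(z) = 0.516412.
Step 6: alpha = 0.05. fail to reject H0.

W+ = 7.5, W- = 13.5, W = min = 7.5, p = 0.516412, fail to reject H0.


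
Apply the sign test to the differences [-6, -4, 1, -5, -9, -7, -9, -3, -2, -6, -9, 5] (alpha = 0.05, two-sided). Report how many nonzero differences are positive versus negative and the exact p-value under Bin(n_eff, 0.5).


Step 1: Discard zero differences. Original n = 12; n_eff = number of nonzero differences = 12.
Nonzero differences (with sign): -6, -4, +1, -5, -9, -7, -9, -3, -2, -6, -9, +5
Step 2: Count signs: positive = 2, negative = 10.
Step 3: Under H0: P(positive) = 0.5, so the number of positives S ~ Bin(12, 0.5).
Step 4: Two-sided exact p-value = sum of Bin(12,0.5) probabilities at or below the observed probability = 0.038574.
Step 5: alpha = 0.05. reject H0.

n_eff = 12, pos = 2, neg = 10, p = 0.038574, reject H0.


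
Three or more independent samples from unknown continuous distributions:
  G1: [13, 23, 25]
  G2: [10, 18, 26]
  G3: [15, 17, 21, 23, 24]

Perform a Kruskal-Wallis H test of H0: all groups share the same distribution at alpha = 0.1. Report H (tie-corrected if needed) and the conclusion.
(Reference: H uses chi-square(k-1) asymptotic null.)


Step 1: Combine all N = 11 observations and assign midranks.
sorted (value, group, rank): (10,G2,1), (13,G1,2), (15,G3,3), (17,G3,4), (18,G2,5), (21,G3,6), (23,G1,7.5), (23,G3,7.5), (24,G3,9), (25,G1,10), (26,G2,11)
Step 2: Sum ranks within each group.
R_1 = 19.5 (n_1 = 3)
R_2 = 17 (n_2 = 3)
R_3 = 29.5 (n_3 = 5)
Step 3: H = 12/(N(N+1)) * sum(R_i^2/n_i) - 3(N+1)
     = 12/(11*12) * (19.5^2/3 + 17^2/3 + 29.5^2/5) - 3*12
     = 0.090909 * 397.133 - 36
     = 0.103030.
Step 4: Ties present; correction factor C = 1 - 6/(11^3 - 11) = 0.995455. Corrected H = 0.103030 / 0.995455 = 0.103501.
Step 5: Under H0, H ~ chi^2(2); p-value = 0.949566.
Step 6: alpha = 0.1. fail to reject H0.

H = 0.1035, df = 2, p = 0.949566, fail to reject H0.


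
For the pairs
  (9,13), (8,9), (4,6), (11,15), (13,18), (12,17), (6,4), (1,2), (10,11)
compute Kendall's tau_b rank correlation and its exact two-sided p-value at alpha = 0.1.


Step 1: Enumerate the 36 unordered pairs (i,j) with i<j and classify each by sign(x_j-x_i) * sign(y_j-y_i).
  (1,2):dx=-1,dy=-4->C; (1,3):dx=-5,dy=-7->C; (1,4):dx=+2,dy=+2->C; (1,5):dx=+4,dy=+5->C
  (1,6):dx=+3,dy=+4->C; (1,7):dx=-3,dy=-9->C; (1,8):dx=-8,dy=-11->C; (1,9):dx=+1,dy=-2->D
  (2,3):dx=-4,dy=-3->C; (2,4):dx=+3,dy=+6->C; (2,5):dx=+5,dy=+9->C; (2,6):dx=+4,dy=+8->C
  (2,7):dx=-2,dy=-5->C; (2,8):dx=-7,dy=-7->C; (2,9):dx=+2,dy=+2->C; (3,4):dx=+7,dy=+9->C
  (3,5):dx=+9,dy=+12->C; (3,6):dx=+8,dy=+11->C; (3,7):dx=+2,dy=-2->D; (3,8):dx=-3,dy=-4->C
  (3,9):dx=+6,dy=+5->C; (4,5):dx=+2,dy=+3->C; (4,6):dx=+1,dy=+2->C; (4,7):dx=-5,dy=-11->C
  (4,8):dx=-10,dy=-13->C; (4,9):dx=-1,dy=-4->C; (5,6):dx=-1,dy=-1->C; (5,7):dx=-7,dy=-14->C
  (5,8):dx=-12,dy=-16->C; (5,9):dx=-3,dy=-7->C; (6,7):dx=-6,dy=-13->C; (6,8):dx=-11,dy=-15->C
  (6,9):dx=-2,dy=-6->C; (7,8):dx=-5,dy=-2->C; (7,9):dx=+4,dy=+7->C; (8,9):dx=+9,dy=+9->C
Step 2: C = 34, D = 2, total pairs = 36.
Step 3: tau = (C - D)/(n(n-1)/2) = (34 - 2)/36 = 0.888889.
Step 4: Exact two-sided p-value (enumerate n! = 362880 permutations of y under H0): p = 0.000243.
Step 5: alpha = 0.1. reject H0.

tau_b = 0.8889 (C=34, D=2), p = 0.000243, reject H0.


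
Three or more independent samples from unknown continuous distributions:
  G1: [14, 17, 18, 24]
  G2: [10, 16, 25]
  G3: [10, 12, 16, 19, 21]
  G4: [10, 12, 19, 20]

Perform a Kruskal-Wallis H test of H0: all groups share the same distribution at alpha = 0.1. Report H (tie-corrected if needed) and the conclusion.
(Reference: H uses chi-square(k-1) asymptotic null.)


Step 1: Combine all N = 16 observations and assign midranks.
sorted (value, group, rank): (10,G2,2), (10,G3,2), (10,G4,2), (12,G3,4.5), (12,G4,4.5), (14,G1,6), (16,G2,7.5), (16,G3,7.5), (17,G1,9), (18,G1,10), (19,G3,11.5), (19,G4,11.5), (20,G4,13), (21,G3,14), (24,G1,15), (25,G2,16)
Step 2: Sum ranks within each group.
R_1 = 40 (n_1 = 4)
R_2 = 25.5 (n_2 = 3)
R_3 = 39.5 (n_3 = 5)
R_4 = 31 (n_4 = 4)
Step 3: H = 12/(N(N+1)) * sum(R_i^2/n_i) - 3(N+1)
     = 12/(16*17) * (40^2/4 + 25.5^2/3 + 39.5^2/5 + 31^2/4) - 3*17
     = 0.044118 * 1169.05 - 51
     = 0.575735.
Step 4: Ties present; correction factor C = 1 - 42/(16^3 - 16) = 0.989706. Corrected H = 0.575735 / 0.989706 = 0.581724.
Step 5: Under H0, H ~ chi^2(3); p-value = 0.900603.
Step 6: alpha = 0.1. fail to reject H0.

H = 0.5817, df = 3, p = 0.900603, fail to reject H0.


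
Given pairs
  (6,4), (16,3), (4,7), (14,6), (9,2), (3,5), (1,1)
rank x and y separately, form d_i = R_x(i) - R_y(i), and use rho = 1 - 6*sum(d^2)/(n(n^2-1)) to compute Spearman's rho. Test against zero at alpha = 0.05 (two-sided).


Step 1: Rank x and y separately (midranks; no ties here).
rank(x): 6->4, 16->7, 4->3, 14->6, 9->5, 3->2, 1->1
rank(y): 4->4, 3->3, 7->7, 6->6, 2->2, 5->5, 1->1
Step 2: d_i = R_x(i) - R_y(i); compute d_i^2.
  (4-4)^2=0, (7-3)^2=16, (3-7)^2=16, (6-6)^2=0, (5-2)^2=9, (2-5)^2=9, (1-1)^2=0
sum(d^2) = 50.
Step 3: rho = 1 - 6*50 / (7*(7^2 - 1)) = 1 - 300/336 = 0.107143.
Step 4: Under H0, t = rho * sqrt((n-2)/(1-rho^2)) = 0.2410 ~ t(5).
Step 5: Two-sided p-value from the t-distribution with 5 df = 0.819151.
Step 6: alpha = 0.05. fail to reject H0.

rho = 0.1071, p = 0.819151, fail to reject H0 at alpha = 0.05.


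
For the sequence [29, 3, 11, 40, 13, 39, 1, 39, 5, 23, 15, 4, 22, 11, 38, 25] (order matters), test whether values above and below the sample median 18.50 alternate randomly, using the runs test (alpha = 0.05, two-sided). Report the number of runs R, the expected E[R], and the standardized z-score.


Step 1: Compute median = 18.50; label A = above, B = below.
Labels in order: ABBABABABABBABAA  (n_A = 8, n_B = 8)
Step 2: Count runs R = 13.
Step 3: Under H0 (random ordering), E[R] = 2*n_A*n_B/(n_A+n_B) + 1 = 2*8*8/16 + 1 = 9.0000.
        Var[R] = 2*n_A*n_B*(2*n_A*n_B - n_A - n_B) / ((n_A+n_B)^2 * (n_A+n_B-1)) = 14336/3840 = 3.7333.
        SD[R] = 1.9322.
Step 4: Continuity-corrected z = (R - 0.5 - E[R]) / SD[R] = (13 - 0.5 - 9.0000) / 1.9322 = 1.8114.
Step 5: Two-sided p-value via normal approximation = 2*(1 - Phi(|z|)) = 0.070076.
Step 6: alpha = 0.05. fail to reject H0.

R = 13, z = 1.8114, p = 0.070076, fail to reject H0.


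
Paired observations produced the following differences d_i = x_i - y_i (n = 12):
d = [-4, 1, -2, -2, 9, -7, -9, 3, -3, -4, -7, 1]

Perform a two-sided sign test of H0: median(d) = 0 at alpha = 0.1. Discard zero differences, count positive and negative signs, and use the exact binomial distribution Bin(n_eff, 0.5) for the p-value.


Step 1: Discard zero differences. Original n = 12; n_eff = number of nonzero differences = 12.
Nonzero differences (with sign): -4, +1, -2, -2, +9, -7, -9, +3, -3, -4, -7, +1
Step 2: Count signs: positive = 4, negative = 8.
Step 3: Under H0: P(positive) = 0.5, so the number of positives S ~ Bin(12, 0.5).
Step 4: Two-sided exact p-value = sum of Bin(12,0.5) probabilities at or below the observed probability = 0.387695.
Step 5: alpha = 0.1. fail to reject H0.

n_eff = 12, pos = 4, neg = 8, p = 0.387695, fail to reject H0.


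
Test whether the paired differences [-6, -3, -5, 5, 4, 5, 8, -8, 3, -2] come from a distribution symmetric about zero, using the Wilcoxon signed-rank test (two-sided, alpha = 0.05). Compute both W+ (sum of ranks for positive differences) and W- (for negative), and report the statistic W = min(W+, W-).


Step 1: Drop any zero differences (none here) and take |d_i|.
|d| = [6, 3, 5, 5, 4, 5, 8, 8, 3, 2]
Step 2: Midrank |d_i| (ties get averaged ranks).
ranks: |6|->8, |3|->2.5, |5|->6, |5|->6, |4|->4, |5|->6, |8|->9.5, |8|->9.5, |3|->2.5, |2|->1
Step 3: Attach original signs; sum ranks with positive sign and with negative sign.
W+ = 6 + 4 + 6 + 9.5 + 2.5 = 28
W- = 8 + 2.5 + 6 + 9.5 + 1 = 27
(Check: W+ + W- = 55 should equal n(n+1)/2 = 55.)
Step 4: Test statistic W = min(W+, W-) = 27.
Step 5: Ties in |d|, so use the tie-corrected normal approximation.
        E[W] = n(n+1)/4 = 10*11/4 = 27.5.
        Tie groups: |d|=3 (t=2), |d|=5 (t=3), |d|=8 (t=2); sum(t^3 - t) = 36.
        Var[W] = n(n+1)(2n+1)/24 - sum(t^3-t)/48 = 2310/24 - 36/48 = 95.5.
        z = (W - E[W]) / sqrt(Var[W]) = (27 - 27.5) / 9.7724 = -0.0512.
        Two-sided p = 2*Phi(z) = 0.959194.
Step 6: alpha = 0.05. fail to reject H0.

W+ = 28, W- = 27, W = min = 27, p = 0.959194, fail to reject H0.


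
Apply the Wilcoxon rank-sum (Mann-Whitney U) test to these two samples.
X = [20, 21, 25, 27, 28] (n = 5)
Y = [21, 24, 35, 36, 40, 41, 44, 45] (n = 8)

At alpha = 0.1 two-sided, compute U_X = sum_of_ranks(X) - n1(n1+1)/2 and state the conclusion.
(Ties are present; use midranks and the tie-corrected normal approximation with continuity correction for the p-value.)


Step 1: Combine and sort all 13 observations; assign midranks.
sorted (value, group): (20,X), (21,X), (21,Y), (24,Y), (25,X), (27,X), (28,X), (35,Y), (36,Y), (40,Y), (41,Y), (44,Y), (45,Y)
ranks: 20->1, 21->2.5, 21->2.5, 24->4, 25->5, 27->6, 28->7, 35->8, 36->9, 40->10, 41->11, 44->12, 45->13
Step 2: Rank sum for X: R1 = 1 + 2.5 + 5 + 6 + 7 = 21.5.
Step 3: U_X = R1 - n1(n1+1)/2 = 21.5 - 5*6/2 = 21.5 - 15 = 6.5.
       U_Y = n1*n2 - U_X = 40 - 6.5 = 33.5.
Step 4: Ties are present, so use the tie-corrected normal approximation (with continuity correction) for the p-value.
Step 5: p-value = 0.056699; compare to alpha = 0.1. reject H0.

U_X = 6.5, p = 0.056699, reject H0 at alpha = 0.1.


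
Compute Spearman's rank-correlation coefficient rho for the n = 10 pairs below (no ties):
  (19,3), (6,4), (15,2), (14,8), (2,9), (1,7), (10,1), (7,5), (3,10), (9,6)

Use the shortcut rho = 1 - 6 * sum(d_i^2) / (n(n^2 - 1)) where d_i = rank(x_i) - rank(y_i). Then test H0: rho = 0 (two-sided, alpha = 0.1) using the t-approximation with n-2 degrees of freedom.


Step 1: Rank x and y separately (midranks; no ties here).
rank(x): 19->10, 6->4, 15->9, 14->8, 2->2, 1->1, 10->7, 7->5, 3->3, 9->6
rank(y): 3->3, 4->4, 2->2, 8->8, 9->9, 7->7, 1->1, 5->5, 10->10, 6->6
Step 2: d_i = R_x(i) - R_y(i); compute d_i^2.
  (10-3)^2=49, (4-4)^2=0, (9-2)^2=49, (8-8)^2=0, (2-9)^2=49, (1-7)^2=36, (7-1)^2=36, (5-5)^2=0, (3-10)^2=49, (6-6)^2=0
sum(d^2) = 268.
Step 3: rho = 1 - 6*268 / (10*(10^2 - 1)) = 1 - 1608/990 = -0.624242.
Step 4: Under H0, t = rho * sqrt((n-2)/(1-rho^2)) = -2.2601 ~ t(8).
Step 5: Two-sided p-value from the t-distribution with 8 df = 0.053718.
Step 6: alpha = 0.1. reject H0.

rho = -0.6242, p = 0.053718, reject H0 at alpha = 0.1.


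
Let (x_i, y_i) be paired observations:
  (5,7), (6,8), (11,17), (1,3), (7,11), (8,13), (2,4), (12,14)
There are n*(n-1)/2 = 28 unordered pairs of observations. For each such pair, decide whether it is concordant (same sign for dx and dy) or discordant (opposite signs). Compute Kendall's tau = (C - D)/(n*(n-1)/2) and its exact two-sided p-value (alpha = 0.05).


Step 1: Enumerate the 28 unordered pairs (i,j) with i<j and classify each by sign(x_j-x_i) * sign(y_j-y_i).
  (1,2):dx=+1,dy=+1->C; (1,3):dx=+6,dy=+10->C; (1,4):dx=-4,dy=-4->C; (1,5):dx=+2,dy=+4->C
  (1,6):dx=+3,dy=+6->C; (1,7):dx=-3,dy=-3->C; (1,8):dx=+7,dy=+7->C; (2,3):dx=+5,dy=+9->C
  (2,4):dx=-5,dy=-5->C; (2,5):dx=+1,dy=+3->C; (2,6):dx=+2,dy=+5->C; (2,7):dx=-4,dy=-4->C
  (2,8):dx=+6,dy=+6->C; (3,4):dx=-10,dy=-14->C; (3,5):dx=-4,dy=-6->C; (3,6):dx=-3,dy=-4->C
  (3,7):dx=-9,dy=-13->C; (3,8):dx=+1,dy=-3->D; (4,5):dx=+6,dy=+8->C; (4,6):dx=+7,dy=+10->C
  (4,7):dx=+1,dy=+1->C; (4,8):dx=+11,dy=+11->C; (5,6):dx=+1,dy=+2->C; (5,7):dx=-5,dy=-7->C
  (5,8):dx=+5,dy=+3->C; (6,7):dx=-6,dy=-9->C; (6,8):dx=+4,dy=+1->C; (7,8):dx=+10,dy=+10->C
Step 2: C = 27, D = 1, total pairs = 28.
Step 3: tau = (C - D)/(n(n-1)/2) = (27 - 1)/28 = 0.928571.
Step 4: Exact two-sided p-value (enumerate n! = 40320 permutations of y under H0): p = 0.000397.
Step 5: alpha = 0.05. reject H0.

tau_b = 0.9286 (C=27, D=1), p = 0.000397, reject H0.


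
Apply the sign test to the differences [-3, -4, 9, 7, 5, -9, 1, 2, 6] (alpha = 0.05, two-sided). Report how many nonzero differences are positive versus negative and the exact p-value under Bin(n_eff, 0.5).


Step 1: Discard zero differences. Original n = 9; n_eff = number of nonzero differences = 9.
Nonzero differences (with sign): -3, -4, +9, +7, +5, -9, +1, +2, +6
Step 2: Count signs: positive = 6, negative = 3.
Step 3: Under H0: P(positive) = 0.5, so the number of positives S ~ Bin(9, 0.5).
Step 4: Two-sided exact p-value = sum of Bin(9,0.5) probabilities at or below the observed probability = 0.507812.
Step 5: alpha = 0.05. fail to reject H0.

n_eff = 9, pos = 6, neg = 3, p = 0.507812, fail to reject H0.


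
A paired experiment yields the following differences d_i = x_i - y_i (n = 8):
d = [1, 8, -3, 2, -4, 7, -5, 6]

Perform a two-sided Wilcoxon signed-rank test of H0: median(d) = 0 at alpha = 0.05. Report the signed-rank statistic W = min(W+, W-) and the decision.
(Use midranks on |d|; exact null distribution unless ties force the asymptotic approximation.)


Step 1: Drop any zero differences (none here) and take |d_i|.
|d| = [1, 8, 3, 2, 4, 7, 5, 6]
Step 2: Midrank |d_i| (ties get averaged ranks).
ranks: |1|->1, |8|->8, |3|->3, |2|->2, |4|->4, |7|->7, |5|->5, |6|->6
Step 3: Attach original signs; sum ranks with positive sign and with negative sign.
W+ = 1 + 8 + 2 + 7 + 6 = 24
W- = 3 + 4 + 5 = 12
(Check: W+ + W- = 36 should equal n(n+1)/2 = 36.)
Step 4: Test statistic W = min(W+, W-) = 12.
Step 5: No ties, so the exact null distribution over the 2^8 = 256 sign assignments gives the two-sided p-value = 0.460938.
Step 6: alpha = 0.05. fail to reject H0.

W+ = 24, W- = 12, W = min = 12, p = 0.460938, fail to reject H0.


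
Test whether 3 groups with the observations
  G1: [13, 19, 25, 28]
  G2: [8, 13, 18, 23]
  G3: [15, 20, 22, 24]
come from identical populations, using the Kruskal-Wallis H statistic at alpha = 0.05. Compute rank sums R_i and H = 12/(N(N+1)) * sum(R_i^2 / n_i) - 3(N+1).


Step 1: Combine all N = 12 observations and assign midranks.
sorted (value, group, rank): (8,G2,1), (13,G1,2.5), (13,G2,2.5), (15,G3,4), (18,G2,5), (19,G1,6), (20,G3,7), (22,G3,8), (23,G2,9), (24,G3,10), (25,G1,11), (28,G1,12)
Step 2: Sum ranks within each group.
R_1 = 31.5 (n_1 = 4)
R_2 = 17.5 (n_2 = 4)
R_3 = 29 (n_3 = 4)
Step 3: H = 12/(N(N+1)) * sum(R_i^2/n_i) - 3(N+1)
     = 12/(12*13) * (31.5^2/4 + 17.5^2/4 + 29^2/4) - 3*13
     = 0.076923 * 534.875 - 39
     = 2.144231.
Step 4: Ties present; correction factor C = 1 - 6/(12^3 - 12) = 0.996503. Corrected H = 2.144231 / 0.996503 = 2.151754.
Step 5: Under H0, H ~ chi^2(2); p-value = 0.340999.
Step 6: alpha = 0.05. fail to reject H0.

H = 2.1518, df = 2, p = 0.340999, fail to reject H0.


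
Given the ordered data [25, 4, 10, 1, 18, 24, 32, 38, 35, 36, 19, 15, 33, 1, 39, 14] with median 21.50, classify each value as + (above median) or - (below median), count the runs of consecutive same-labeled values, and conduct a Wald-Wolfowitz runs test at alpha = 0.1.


Step 1: Compute median = 21.50; label A = above, B = below.
Labels in order: ABBBBAAAAABBABAB  (n_A = 8, n_B = 8)
Step 2: Count runs R = 8.
Step 3: Under H0 (random ordering), E[R] = 2*n_A*n_B/(n_A+n_B) + 1 = 2*8*8/16 + 1 = 9.0000.
        Var[R] = 2*n_A*n_B*(2*n_A*n_B - n_A - n_B) / ((n_A+n_B)^2 * (n_A+n_B-1)) = 14336/3840 = 3.7333.
        SD[R] = 1.9322.
Step 4: Continuity-corrected z = (R + 0.5 - E[R]) / SD[R] = (8 + 0.5 - 9.0000) / 1.9322 = -0.2588.
Step 5: Two-sided p-value via normal approximation = 2*(1 - Phi(|z|)) = 0.795809.
Step 6: alpha = 0.1. fail to reject H0.

R = 8, z = -0.2588, p = 0.795809, fail to reject H0.
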